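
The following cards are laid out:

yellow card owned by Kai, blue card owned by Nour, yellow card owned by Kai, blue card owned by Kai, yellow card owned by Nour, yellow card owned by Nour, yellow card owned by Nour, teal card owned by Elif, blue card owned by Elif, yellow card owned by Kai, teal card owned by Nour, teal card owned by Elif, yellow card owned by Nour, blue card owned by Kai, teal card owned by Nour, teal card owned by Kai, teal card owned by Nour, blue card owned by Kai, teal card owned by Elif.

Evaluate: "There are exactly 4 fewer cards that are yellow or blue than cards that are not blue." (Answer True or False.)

There are 12 cards that are yellow or blue.
There are 14 cards that are not blue.
The claim requires 14 − 12 (= 2) to equal 4, which does not hold.

False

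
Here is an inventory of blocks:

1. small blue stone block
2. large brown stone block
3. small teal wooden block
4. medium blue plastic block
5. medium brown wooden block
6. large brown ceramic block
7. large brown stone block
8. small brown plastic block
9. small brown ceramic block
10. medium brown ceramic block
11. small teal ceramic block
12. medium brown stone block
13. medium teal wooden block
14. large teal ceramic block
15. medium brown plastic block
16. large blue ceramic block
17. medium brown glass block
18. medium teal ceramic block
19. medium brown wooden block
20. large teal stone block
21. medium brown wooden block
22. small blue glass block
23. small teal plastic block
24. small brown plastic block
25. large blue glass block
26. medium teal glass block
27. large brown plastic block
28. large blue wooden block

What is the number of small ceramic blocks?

2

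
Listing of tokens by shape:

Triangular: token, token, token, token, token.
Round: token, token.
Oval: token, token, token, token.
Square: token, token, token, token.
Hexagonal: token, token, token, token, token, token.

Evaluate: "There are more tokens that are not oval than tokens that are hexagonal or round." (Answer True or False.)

True

|tokens that are not oval| = 17.
|tokens that are hexagonal or round| = 8.
The claim requires 17 > 8, which holds.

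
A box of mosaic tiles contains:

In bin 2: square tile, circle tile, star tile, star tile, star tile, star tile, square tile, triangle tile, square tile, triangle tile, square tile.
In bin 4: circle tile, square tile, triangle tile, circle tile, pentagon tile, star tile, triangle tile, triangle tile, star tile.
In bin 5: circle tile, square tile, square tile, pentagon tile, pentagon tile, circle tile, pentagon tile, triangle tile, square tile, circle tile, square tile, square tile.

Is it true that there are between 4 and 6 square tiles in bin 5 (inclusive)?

There are 5 square tiles in bin 5.
The claim requires 4 ≤ 5 ≤ 6, which holds.

True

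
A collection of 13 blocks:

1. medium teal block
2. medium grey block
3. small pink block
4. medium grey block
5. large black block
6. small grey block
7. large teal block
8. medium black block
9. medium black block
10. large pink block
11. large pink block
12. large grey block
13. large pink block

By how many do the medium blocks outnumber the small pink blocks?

4

medium blocks: 5.
small pink blocks: 1.
5 − 1 = 4.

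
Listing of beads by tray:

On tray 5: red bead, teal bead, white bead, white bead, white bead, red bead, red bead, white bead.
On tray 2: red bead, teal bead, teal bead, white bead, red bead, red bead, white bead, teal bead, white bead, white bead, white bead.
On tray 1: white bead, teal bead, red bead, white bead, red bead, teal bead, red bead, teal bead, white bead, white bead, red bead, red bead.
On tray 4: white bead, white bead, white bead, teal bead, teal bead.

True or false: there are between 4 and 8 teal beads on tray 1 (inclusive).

False

There are 3 teal beads on tray 1.
The claim requires 4 ≤ 3 ≤ 8, which does not hold.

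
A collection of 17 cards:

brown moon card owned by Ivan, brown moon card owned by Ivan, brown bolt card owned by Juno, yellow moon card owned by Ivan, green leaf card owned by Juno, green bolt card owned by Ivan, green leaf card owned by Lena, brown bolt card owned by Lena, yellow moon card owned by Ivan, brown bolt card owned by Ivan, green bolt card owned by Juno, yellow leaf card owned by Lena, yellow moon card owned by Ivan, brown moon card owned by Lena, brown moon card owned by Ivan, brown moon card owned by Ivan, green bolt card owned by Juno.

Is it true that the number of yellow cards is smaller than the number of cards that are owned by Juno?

False

yellow cards: 4.
cards owned by Juno: 4.
The claim requires 4 < 4, which does not hold.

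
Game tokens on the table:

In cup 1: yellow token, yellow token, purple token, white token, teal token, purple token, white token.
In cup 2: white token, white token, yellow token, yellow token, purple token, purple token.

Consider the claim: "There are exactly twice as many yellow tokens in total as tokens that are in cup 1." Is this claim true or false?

False

yellow tokens: 4.
tokens in cup 1: 7.
The claim requires 4 = 2 × 7 = 14, which does not hold.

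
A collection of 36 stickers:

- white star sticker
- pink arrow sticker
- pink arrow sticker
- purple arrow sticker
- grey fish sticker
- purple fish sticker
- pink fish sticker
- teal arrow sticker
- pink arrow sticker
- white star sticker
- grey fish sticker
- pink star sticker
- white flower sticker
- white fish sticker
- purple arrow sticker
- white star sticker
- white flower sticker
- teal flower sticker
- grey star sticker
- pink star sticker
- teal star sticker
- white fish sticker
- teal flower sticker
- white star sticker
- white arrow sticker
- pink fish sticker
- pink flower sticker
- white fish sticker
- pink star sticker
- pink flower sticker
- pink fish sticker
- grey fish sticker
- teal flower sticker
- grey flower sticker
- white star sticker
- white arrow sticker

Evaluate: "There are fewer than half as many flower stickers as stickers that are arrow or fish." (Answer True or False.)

|flower stickers| = 8.
|stickers that are arrow or fish| = 18.
The claim requires 2 × 8 = 16 < 18, which holds.

True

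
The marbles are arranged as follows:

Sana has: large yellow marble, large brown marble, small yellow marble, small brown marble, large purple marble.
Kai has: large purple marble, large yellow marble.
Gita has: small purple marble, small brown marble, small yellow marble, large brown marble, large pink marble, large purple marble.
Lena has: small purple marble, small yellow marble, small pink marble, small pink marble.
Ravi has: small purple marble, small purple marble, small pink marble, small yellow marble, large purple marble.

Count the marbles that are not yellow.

16

Total marbles: 22; with the excluded value: 6; remaining 22 − 6 = 16.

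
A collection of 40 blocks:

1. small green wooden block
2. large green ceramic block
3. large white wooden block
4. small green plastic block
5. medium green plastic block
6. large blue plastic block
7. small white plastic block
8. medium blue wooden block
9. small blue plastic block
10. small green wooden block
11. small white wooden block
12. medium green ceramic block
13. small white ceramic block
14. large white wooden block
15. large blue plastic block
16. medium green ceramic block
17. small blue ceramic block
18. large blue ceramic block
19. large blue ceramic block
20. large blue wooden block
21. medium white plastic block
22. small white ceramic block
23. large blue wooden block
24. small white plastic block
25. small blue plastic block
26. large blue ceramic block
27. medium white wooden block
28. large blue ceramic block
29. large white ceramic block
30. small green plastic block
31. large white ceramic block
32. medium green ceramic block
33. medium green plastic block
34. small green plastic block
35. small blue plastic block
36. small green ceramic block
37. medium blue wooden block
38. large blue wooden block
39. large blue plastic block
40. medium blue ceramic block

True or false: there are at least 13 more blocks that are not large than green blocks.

There are 25 blocks that are not large.
There are 12 green blocks.
The claim requires 25 − 12 = 13 ≥ 13, which holds.

True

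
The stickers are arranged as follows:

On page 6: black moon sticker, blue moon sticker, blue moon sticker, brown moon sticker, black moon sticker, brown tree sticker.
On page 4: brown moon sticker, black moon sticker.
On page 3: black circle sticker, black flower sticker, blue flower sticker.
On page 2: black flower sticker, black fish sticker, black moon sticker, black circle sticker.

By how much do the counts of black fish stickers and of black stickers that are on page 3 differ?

1

black fish stickers: 1. black stickers on page 3: 2.
|1 − 2| = 2 − 1 = 1.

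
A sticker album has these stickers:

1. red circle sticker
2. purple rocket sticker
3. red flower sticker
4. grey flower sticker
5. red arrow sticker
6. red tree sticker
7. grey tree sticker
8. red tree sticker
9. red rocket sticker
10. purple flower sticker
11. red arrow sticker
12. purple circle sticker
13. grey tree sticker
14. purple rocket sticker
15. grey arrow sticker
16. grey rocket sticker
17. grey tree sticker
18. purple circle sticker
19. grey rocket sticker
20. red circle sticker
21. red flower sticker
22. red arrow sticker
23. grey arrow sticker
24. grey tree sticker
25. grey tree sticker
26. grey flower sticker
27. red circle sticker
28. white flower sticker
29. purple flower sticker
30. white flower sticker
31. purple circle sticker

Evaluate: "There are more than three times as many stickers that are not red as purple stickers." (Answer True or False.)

False

There are 20 stickers that are not red.
There are 7 purple stickers.
The claim requires 20 > 3 × 7 = 21, which does not hold.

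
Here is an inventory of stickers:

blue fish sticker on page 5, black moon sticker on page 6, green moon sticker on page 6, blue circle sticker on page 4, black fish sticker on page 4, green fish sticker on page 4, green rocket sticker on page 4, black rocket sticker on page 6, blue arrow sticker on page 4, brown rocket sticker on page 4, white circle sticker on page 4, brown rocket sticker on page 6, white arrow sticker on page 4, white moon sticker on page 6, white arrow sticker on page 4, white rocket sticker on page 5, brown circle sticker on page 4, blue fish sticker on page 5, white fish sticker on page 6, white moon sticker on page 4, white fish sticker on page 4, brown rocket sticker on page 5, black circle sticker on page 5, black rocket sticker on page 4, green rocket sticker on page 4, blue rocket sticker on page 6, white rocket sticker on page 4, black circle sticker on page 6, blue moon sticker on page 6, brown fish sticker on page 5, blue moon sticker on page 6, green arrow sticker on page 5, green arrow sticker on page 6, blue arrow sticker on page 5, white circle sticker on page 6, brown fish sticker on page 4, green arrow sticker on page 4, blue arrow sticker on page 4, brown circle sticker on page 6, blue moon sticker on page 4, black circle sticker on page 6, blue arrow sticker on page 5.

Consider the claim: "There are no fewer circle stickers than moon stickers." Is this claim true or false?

True

circle stickers: 8.
moon stickers: 7.
The claim requires 8 ≥ 7, which holds.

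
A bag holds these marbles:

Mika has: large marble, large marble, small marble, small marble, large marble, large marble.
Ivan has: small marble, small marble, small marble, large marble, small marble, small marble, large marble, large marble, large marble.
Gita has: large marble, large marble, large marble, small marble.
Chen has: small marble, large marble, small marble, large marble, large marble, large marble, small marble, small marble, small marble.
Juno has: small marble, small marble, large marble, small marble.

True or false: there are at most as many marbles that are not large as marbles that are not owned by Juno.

There are 16 marbles that are not large.
Count of marbles that are not owned by Juno: 28.
The claim requires 16 ≤ 28, which holds.

True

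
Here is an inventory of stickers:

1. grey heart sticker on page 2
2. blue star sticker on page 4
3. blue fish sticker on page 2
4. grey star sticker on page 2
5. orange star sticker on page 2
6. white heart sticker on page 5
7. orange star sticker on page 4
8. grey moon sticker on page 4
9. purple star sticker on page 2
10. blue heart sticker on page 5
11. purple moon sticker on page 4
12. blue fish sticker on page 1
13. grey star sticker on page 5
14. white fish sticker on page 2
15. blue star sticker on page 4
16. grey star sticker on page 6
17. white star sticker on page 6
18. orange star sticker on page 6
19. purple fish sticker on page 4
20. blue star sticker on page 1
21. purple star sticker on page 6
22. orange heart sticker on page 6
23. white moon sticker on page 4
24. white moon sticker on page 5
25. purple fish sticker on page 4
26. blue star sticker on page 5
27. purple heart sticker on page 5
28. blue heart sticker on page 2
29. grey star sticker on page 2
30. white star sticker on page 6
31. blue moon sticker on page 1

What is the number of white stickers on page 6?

2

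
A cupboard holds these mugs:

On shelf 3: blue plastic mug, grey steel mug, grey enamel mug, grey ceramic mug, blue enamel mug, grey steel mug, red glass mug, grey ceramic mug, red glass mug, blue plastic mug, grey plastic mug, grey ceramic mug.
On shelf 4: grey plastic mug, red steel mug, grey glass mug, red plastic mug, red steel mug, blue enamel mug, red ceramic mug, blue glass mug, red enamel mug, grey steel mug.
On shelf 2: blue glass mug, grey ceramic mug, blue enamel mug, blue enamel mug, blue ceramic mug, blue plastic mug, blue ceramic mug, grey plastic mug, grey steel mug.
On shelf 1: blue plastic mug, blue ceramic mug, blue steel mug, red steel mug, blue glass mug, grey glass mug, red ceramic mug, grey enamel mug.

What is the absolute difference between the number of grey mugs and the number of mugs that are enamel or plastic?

0

grey mugs: 15. mugs that are enamel or plastic: 15.
|15 − 15| = 15 − 15 = 0.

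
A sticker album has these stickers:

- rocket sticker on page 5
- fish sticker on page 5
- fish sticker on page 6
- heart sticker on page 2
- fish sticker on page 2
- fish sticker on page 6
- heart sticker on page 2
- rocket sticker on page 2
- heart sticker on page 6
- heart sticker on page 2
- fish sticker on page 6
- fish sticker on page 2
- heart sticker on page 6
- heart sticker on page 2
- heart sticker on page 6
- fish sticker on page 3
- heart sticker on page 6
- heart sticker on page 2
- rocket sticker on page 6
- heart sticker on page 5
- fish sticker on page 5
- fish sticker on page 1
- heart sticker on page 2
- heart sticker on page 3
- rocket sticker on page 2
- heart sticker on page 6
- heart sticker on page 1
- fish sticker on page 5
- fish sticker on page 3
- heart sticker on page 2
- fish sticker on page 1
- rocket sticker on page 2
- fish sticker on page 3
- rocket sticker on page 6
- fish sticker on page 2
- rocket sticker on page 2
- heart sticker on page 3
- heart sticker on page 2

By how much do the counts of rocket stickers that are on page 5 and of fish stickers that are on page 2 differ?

rocket stickers on page 5: 1. fish stickers on page 2: 3.
|1 − 3| = 3 − 1 = 2.

2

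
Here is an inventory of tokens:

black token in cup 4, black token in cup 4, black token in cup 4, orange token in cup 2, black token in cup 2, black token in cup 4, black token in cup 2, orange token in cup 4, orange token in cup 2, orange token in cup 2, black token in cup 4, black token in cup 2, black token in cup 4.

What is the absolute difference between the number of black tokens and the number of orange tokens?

black tokens: 9. orange tokens: 4.
|9 − 4| = 9 − 4 = 5.

5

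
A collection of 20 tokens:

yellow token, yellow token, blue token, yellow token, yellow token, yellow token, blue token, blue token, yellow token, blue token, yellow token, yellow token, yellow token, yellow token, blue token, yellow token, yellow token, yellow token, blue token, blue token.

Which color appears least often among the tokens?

Counts by color: yellow 13, blue 7.
The minimum is 7, held uniquely by blue.

blue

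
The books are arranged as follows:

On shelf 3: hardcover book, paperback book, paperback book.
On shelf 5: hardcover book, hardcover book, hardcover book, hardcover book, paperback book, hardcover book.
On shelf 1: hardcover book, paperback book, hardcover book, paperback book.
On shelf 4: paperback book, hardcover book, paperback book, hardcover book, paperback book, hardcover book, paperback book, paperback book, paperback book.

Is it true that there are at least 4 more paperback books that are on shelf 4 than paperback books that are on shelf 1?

There are 6 paperback books on shelf 4.
There are 2 paperback books on shelf 1.
The claim requires 6 − 2 = 4 ≥ 4, which holds.

True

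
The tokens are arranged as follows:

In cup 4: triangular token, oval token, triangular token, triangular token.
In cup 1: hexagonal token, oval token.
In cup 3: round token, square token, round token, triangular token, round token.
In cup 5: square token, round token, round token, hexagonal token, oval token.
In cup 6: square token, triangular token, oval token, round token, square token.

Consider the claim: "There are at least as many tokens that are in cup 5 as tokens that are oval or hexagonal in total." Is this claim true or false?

|tokens in cup 5| = 5.
|tokens that are oval or hexagonal| = 6.
The claim requires 5 ≥ 6, which does not hold.

False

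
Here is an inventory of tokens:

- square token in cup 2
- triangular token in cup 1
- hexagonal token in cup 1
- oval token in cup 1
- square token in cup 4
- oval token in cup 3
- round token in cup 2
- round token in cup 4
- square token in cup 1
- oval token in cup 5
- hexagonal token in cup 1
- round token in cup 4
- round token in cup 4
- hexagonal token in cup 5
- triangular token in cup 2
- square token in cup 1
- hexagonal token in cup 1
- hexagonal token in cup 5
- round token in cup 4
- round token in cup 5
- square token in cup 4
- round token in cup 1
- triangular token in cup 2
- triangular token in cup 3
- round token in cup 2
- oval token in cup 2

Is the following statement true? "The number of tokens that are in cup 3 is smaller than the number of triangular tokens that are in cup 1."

False

There are 2 tokens in cup 3.
There is 1 triangular token in cup 1.
The claim requires 2 < 1, which does not hold.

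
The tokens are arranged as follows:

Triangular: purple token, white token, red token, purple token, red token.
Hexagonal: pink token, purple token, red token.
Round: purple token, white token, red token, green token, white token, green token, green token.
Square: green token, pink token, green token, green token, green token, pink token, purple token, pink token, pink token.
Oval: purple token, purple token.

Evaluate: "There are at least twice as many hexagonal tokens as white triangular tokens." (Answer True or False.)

|hexagonal tokens| = 3.
|white triangular tokens| = 1.
The claim requires 3 ≥ 2 × 1 = 2, which holds.

True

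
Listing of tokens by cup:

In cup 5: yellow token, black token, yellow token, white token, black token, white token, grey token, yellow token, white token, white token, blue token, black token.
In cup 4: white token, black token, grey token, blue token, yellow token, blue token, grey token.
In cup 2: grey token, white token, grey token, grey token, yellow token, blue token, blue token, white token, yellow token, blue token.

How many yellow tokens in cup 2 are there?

2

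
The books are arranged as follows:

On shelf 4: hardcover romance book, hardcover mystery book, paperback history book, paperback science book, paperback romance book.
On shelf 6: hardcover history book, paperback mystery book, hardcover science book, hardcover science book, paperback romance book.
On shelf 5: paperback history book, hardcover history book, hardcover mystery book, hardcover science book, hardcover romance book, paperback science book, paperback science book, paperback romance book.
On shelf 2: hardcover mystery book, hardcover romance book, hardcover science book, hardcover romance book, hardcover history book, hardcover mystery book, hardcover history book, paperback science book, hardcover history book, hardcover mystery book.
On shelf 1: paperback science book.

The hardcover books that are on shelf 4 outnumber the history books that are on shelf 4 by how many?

1

hardcover books on shelf 4: 2.
history books on shelf 4: 1.
2 − 1 = 1.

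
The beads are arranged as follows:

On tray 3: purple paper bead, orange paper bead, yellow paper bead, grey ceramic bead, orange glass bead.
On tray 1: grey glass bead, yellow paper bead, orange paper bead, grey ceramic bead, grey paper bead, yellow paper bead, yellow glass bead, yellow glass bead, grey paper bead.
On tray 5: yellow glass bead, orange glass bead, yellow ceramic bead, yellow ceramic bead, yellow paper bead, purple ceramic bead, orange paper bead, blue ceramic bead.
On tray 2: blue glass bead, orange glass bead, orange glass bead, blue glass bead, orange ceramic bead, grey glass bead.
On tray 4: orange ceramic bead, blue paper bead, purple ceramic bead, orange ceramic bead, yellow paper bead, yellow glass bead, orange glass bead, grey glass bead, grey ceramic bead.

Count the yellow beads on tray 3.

1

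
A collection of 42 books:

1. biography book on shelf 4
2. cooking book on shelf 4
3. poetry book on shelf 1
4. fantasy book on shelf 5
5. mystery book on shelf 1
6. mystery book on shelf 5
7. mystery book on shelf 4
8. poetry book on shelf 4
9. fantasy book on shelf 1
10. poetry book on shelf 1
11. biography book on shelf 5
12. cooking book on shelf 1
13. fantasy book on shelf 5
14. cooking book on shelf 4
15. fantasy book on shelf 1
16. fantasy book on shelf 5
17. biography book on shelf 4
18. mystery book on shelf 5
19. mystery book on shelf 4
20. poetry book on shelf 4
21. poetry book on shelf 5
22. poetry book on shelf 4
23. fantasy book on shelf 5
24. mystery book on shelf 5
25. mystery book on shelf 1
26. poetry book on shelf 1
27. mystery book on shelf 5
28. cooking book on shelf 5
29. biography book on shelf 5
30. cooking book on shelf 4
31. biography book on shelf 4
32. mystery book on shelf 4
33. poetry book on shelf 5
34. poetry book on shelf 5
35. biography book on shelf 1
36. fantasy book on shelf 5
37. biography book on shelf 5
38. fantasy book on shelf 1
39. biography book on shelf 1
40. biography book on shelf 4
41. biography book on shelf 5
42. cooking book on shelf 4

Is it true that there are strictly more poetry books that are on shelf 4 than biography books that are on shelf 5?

poetry books on shelf 4: 3.
biography books on shelf 5: 4.
The claim requires 3 > 4, which does not hold.

False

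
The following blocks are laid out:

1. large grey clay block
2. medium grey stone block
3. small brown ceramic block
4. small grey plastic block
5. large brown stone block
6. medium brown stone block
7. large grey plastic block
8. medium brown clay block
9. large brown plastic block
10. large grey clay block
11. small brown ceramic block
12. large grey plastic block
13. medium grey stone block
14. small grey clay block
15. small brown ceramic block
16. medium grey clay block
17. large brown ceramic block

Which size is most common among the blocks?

large

Counts by size: large 7, small 5, medium 5.
The maximum is 7, held uniquely by large.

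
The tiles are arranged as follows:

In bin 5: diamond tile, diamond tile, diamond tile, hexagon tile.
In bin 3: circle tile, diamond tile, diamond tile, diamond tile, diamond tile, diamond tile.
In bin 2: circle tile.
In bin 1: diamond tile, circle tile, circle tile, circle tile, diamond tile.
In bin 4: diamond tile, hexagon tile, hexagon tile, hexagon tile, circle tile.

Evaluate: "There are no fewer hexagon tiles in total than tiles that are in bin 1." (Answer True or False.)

False

hexagon tiles: 4.
tiles in bin 1: 5.
The claim requires 4 ≥ 5, which does not hold.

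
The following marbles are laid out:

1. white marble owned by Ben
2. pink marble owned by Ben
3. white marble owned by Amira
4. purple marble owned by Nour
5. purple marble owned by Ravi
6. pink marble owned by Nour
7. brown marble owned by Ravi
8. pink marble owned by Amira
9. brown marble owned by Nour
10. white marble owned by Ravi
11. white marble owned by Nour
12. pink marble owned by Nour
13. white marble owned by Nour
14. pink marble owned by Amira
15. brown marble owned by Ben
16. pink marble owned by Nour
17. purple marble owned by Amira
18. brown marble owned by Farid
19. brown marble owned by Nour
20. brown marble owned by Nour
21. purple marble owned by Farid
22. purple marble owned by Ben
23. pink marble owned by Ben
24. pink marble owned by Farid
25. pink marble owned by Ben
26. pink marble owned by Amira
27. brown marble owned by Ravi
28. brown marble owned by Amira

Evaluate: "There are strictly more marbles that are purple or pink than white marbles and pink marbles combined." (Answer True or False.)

False

marbles that are purple or pink: 15.
white marbles: 5; pink marbles: 10; combined: 5 + 10 = 15.
The claim requires 15 > 15, which does not hold.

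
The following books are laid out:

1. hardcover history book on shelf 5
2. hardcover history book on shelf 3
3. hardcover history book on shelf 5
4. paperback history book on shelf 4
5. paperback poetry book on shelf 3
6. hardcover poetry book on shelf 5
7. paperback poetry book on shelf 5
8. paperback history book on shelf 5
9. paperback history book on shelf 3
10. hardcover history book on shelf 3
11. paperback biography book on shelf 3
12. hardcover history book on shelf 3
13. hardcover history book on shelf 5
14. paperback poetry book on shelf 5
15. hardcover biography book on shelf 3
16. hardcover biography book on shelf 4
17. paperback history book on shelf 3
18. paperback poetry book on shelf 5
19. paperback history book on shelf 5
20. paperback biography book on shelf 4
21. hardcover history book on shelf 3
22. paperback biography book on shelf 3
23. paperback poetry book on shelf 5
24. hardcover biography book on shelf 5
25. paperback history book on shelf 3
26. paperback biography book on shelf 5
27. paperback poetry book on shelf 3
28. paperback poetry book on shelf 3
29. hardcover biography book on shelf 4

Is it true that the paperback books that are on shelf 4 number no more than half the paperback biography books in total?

True

|paperback books on shelf 4| = 2.
|paperback biography books| = 4.
The claim requires 2 × 2 = 4 ≤ 4, which holds.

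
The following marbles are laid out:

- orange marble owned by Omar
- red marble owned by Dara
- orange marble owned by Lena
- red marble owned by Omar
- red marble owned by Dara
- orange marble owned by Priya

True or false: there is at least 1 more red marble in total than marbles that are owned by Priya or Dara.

There are 3 red marbles.
Count of marbles owned by Priya or Dara: 3.
The claim requires 3 − 3 = 0 ≥ 1, which does not hold.

False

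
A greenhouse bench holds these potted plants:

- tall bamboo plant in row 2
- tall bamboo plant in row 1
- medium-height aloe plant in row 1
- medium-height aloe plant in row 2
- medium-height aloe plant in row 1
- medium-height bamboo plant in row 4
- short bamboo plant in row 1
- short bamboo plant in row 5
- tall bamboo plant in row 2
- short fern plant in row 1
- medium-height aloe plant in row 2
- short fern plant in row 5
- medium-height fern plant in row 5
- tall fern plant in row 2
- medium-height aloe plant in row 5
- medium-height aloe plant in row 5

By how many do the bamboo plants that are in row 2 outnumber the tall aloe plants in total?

bamboo plants in row 2: 2.
tall aloe plants: 0.
2 − 0 = 2.

2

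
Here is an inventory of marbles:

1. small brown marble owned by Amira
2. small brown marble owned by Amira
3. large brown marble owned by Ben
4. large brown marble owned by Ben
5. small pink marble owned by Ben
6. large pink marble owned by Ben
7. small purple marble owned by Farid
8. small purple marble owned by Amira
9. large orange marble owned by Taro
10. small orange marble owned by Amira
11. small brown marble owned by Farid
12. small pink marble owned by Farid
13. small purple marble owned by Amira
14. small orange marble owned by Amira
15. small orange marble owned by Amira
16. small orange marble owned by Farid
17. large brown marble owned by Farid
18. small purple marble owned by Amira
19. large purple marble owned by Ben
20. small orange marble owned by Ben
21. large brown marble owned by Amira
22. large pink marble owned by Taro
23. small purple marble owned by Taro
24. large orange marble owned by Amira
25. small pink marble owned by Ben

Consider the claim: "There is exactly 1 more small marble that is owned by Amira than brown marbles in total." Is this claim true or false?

|small marbles owned by Amira| = 8.
|brown marbles| = 7.
The claim requires 8 − 7 (= 1) to equal 1, which holds.

True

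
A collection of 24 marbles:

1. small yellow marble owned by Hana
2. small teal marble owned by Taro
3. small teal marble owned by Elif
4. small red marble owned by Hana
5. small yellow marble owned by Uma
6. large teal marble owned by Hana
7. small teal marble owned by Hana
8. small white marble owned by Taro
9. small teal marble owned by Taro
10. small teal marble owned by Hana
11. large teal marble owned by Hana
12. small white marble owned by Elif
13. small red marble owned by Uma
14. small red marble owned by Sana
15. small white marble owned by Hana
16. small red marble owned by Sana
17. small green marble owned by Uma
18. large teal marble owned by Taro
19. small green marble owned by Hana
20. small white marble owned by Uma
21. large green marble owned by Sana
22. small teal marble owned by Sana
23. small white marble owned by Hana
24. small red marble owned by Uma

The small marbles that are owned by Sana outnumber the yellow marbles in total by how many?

1

small marbles owned by Sana: 3.
yellow marbles: 2.
3 − 2 = 1.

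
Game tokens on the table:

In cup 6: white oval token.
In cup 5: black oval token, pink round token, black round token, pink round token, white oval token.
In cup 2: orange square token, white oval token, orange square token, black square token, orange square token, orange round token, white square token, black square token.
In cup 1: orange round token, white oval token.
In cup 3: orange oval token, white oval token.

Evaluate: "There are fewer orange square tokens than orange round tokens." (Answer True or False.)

orange square tokens: 3.
orange round tokens: 2.
The claim requires 3 < 2, which does not hold.

False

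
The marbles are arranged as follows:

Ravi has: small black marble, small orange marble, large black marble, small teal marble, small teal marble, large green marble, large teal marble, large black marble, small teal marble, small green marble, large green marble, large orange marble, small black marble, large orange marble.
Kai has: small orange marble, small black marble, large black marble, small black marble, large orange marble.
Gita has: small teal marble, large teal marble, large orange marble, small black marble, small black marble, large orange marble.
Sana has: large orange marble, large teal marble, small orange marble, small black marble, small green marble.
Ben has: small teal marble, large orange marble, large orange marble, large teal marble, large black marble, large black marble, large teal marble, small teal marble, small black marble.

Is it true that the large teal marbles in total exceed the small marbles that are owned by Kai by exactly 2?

True

|large teal marbles| = 5.
|small marbles owned by Kai| = 3.
The claim requires 5 − 3 (= 2) to equal 2, which holds.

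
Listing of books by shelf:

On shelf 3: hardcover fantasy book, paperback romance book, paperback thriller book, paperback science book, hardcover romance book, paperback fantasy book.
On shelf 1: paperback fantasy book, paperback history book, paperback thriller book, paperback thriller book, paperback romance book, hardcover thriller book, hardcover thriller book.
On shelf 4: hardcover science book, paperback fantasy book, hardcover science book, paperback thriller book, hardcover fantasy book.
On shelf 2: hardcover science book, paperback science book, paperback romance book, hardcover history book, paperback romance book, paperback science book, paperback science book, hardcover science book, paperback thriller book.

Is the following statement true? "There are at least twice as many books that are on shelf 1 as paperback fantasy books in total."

books on shelf 1: 7.
paperback fantasy books: 3.
The claim requires 7 ≥ 2 × 3 = 6, which holds.

True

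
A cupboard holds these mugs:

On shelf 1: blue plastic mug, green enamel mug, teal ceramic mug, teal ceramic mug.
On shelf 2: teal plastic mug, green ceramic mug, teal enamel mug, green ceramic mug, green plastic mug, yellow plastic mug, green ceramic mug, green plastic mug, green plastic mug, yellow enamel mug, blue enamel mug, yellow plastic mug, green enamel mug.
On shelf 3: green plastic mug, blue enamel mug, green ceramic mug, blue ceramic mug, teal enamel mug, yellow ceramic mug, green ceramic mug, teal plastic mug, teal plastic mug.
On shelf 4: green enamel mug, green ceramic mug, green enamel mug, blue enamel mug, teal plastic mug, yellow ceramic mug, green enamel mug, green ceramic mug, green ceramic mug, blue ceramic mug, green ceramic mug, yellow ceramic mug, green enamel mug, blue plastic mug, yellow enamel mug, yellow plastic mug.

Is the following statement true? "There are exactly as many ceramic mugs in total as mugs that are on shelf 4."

There are 16 ceramic mugs.
There are 16 mugs on shelf 4.
The claim requires 16 = 16, which holds.

True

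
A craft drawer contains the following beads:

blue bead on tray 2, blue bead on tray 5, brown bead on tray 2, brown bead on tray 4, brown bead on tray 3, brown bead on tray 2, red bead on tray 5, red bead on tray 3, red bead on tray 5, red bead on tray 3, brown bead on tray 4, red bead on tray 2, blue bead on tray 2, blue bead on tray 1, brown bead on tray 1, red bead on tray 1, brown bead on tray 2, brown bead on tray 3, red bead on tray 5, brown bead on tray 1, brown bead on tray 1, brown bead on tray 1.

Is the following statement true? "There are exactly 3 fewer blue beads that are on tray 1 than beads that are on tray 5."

True

There is 1 blue bead on tray 1.
There are 4 beads on tray 5.
The claim requires 4 − 1 (= 3) to equal 3, which holds.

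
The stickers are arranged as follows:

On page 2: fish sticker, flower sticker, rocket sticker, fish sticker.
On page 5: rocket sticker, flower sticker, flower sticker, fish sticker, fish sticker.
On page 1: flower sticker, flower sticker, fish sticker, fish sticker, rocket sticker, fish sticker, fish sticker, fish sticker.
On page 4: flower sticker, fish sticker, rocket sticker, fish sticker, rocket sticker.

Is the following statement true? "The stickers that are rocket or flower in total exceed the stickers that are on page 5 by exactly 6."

stickers that are rocket or flower: 11.
stickers on page 5: 5.
The claim requires 11 − 5 (= 6) to equal 6, which holds.

True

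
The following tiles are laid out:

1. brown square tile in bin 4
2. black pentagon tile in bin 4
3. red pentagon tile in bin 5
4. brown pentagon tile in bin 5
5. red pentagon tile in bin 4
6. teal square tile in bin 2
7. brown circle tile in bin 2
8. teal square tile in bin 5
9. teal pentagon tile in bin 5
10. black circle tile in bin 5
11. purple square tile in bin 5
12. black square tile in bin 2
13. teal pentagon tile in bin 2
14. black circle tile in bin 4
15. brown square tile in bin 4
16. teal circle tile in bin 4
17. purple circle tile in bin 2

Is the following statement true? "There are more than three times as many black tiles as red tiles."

False

black tiles: 4.
red tiles: 2.
The claim requires 4 > 3 × 2 = 6, which does not hold.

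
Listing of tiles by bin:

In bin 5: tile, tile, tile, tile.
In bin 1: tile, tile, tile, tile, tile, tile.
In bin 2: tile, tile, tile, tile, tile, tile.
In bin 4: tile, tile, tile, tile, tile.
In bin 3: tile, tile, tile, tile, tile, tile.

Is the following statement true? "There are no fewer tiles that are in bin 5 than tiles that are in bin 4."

False

tiles in bin 5: 4.
tiles in bin 4: 5.
The claim requires 4 ≥ 5, which does not hold.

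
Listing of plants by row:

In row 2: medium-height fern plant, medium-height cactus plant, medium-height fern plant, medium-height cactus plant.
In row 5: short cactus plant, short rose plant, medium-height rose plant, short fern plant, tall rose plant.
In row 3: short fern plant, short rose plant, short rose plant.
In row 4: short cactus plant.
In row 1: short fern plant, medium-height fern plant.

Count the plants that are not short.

Total plants: 15; with the excluded value: 8; remaining 15 − 8 = 7.

7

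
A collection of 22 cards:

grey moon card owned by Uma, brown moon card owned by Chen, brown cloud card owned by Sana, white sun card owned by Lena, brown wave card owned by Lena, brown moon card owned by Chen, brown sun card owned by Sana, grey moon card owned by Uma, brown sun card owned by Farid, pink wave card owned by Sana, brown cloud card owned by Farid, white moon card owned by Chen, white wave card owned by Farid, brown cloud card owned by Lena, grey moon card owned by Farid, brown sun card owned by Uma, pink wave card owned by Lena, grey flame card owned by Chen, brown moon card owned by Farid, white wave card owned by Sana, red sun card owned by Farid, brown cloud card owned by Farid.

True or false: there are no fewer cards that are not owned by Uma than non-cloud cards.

True

cards that are not owned by Uma: 19.
non-cloud cards: 18.
The claim requires 19 ≥ 18, which holds.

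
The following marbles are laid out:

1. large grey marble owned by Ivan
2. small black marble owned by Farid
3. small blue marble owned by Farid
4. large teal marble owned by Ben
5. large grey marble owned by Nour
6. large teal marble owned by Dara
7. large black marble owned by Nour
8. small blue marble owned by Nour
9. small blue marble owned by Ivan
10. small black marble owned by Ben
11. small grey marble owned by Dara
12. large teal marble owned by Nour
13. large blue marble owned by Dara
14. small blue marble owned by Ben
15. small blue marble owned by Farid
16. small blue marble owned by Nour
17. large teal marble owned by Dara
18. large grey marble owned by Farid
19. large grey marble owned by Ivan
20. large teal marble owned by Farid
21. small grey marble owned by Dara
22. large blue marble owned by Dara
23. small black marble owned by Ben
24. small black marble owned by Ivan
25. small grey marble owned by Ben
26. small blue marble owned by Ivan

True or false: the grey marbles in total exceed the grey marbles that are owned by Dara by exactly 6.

False

|grey marbles| = 7.
|grey marbles owned by Dara| = 2.
The claim requires 7 − 2 (= 5) to equal 6, which does not hold.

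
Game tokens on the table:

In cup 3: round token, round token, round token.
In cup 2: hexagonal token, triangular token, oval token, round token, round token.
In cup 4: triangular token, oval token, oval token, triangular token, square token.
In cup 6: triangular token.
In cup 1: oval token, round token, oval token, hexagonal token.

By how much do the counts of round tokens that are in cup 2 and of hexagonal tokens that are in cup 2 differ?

1

round tokens in cup 2: 2. hexagonal tokens in cup 2: 1.
|2 − 1| = 2 − 1 = 1.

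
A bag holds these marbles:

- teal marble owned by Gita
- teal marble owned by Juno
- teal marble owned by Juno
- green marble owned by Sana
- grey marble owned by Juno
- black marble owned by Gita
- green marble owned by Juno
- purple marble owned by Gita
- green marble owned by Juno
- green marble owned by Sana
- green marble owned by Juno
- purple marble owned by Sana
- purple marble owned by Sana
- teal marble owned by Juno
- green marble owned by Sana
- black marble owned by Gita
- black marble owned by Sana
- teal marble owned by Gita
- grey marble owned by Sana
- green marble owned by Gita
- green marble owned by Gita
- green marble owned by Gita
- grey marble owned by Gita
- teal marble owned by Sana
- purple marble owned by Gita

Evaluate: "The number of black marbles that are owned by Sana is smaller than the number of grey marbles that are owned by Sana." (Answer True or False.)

False

|black marbles owned by Sana| = 1.
|grey marbles owned by Sana| = 1.
The claim requires 1 < 1, which does not hold.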